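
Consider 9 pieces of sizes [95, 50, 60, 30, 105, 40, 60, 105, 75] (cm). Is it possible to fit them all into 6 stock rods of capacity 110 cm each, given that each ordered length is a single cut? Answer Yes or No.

A valid assignment using 6 stock rods:
  stock rod 1: 105 = 105
  stock rod 2: 105 = 105
  stock rod 3: 95 = 95
  stock rod 4: 75 + 30 = 105
  stock rod 5: 60 + 50 = 110
  stock rod 6: 60 + 40 = 100
Every load is within 110 cm, so 6 stock rods suffice.

Yes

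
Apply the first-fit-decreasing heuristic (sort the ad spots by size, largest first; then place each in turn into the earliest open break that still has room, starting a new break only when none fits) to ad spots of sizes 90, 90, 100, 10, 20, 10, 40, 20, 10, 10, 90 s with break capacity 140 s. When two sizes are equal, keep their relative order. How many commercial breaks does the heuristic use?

4

Sorted descending: 100, 90, 90, 90, 40, 20, 20, 10, 10, 10, 10.
  100 → break 1 (new)  [load 100/140]
  90 → break 2 (new)  [load 90/140]
  90 → break 3 (new)  [load 90/140]
  90 → break 4 (new)  [load 90/140]
  40 → break 1  [load 140/140]
  20 → break 2  [load 110/140]
  20 → break 2  [load 130/140]
  10 → break 2  [load 140/140]
  10 → break 3  [load 100/140]
  10 → break 3  [load 110/140]
  10 → break 3  [load 120/140]
4 commercial breaks opened.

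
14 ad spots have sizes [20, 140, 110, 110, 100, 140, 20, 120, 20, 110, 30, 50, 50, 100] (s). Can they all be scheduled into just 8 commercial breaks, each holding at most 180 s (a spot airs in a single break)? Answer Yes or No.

A valid assignment using 8 commercial breaks:
  break 1: 140 + 30 = 170
  break 2: 140 + 20 + 20 = 180
  break 3: 120 + 50 = 170
  break 4: 110 + 50 + 20 = 180
  break 5: 110 = 110
  break 6: 110 = 110
  break 7: 100 = 100
  break 8: 100 = 100
Every load is within 180 s, so 8 commercial breaks suffice.

Yes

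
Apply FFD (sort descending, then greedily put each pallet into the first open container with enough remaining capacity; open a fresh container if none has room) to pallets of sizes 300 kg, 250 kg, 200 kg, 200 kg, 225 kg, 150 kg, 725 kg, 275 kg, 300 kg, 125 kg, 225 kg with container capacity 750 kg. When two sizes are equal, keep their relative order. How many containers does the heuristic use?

4

Sorted descending: 725, 300, 300, 275, 250, 225, 225, 200, 200, 150, 125.
  725 → container 1 (new)  [load 725/750]
  300 → container 2 (new)  [load 300/750]
  300 → container 2  [load 600/750]
  275 → container 3 (new)  [load 275/750]
  250 → container 3  [load 525/750]
  225 → container 3  [load 750/750]
  225 → container 4 (new)  [load 225/750]
  200 → container 4  [load 425/750]
  200 → container 4  [load 625/750]
  150 → container 2  [load 750/750]
  125 → container 4  [load 750/750]
4 containers opened.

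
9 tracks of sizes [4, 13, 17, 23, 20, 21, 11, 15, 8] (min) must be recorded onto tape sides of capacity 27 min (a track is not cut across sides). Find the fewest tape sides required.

Total = 23 + 21 + 20 + 17 + 15 + 13 + 11 + 8 + 4 = 132 min.
Lower bound: ⌈132/27⌉ = 5 tape sides.
A packing using 6 tape sides:
  side 1: 23 + 4 = 27
  side 2: 21 = 21
  side 3: 20 = 20
  side 4: 17 + 8 = 25
  side 5: 15 + 11 = 26
  side 6: 13 = 13
No arrangement into 5 tape sides stays within capacity, so 6 is optimal.

6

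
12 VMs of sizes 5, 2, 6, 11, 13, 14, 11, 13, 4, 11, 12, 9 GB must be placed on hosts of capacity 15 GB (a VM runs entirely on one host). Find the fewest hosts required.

9

Total = 14 + 13 + 13 + 12 + 11 + 11 + 11 + 9 + 6 + 5 + 4 + 2 = 111 GB.
Lower bound: ⌈111/15⌉ = 8 hosts.
A packing using 9 hosts:
  host 1: 14 = 14
  host 2: 13 + 2 = 15
  host 3: 13 = 13
  host 4: 12 = 12
  host 5: 11 + 4 = 15
  host 6: 11 = 11
  host 7: 11 = 11
  host 8: 9 + 6 = 15
  host 9: 5 = 5
No arrangement into 8 hosts stays within capacity, so 9 is optimal.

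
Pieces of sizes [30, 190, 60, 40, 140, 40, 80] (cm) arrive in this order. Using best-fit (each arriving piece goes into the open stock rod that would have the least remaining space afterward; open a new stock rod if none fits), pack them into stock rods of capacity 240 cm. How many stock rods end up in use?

3

  30 → stock rod 1 (new)  [load 30/240]
  190 → stock rod 1  [load 220/240]
  60 → stock rod 2 (new)  [load 60/240]
  40 → stock rod 2  [load 100/240]
  140 → stock rod 2  [load 240/240]
  40 → stock rod 3 (new)  [load 40/240]
  80 → stock rod 3  [load 120/240]
3 stock rods opened.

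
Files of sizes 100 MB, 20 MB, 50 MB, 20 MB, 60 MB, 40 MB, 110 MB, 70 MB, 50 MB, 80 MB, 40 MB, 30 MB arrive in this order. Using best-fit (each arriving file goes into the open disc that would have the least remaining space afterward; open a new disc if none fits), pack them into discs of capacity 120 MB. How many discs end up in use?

6

  100 → disc 1 (new)  [load 100/120]
  20 → disc 1  [load 120/120]
  50 → disc 2 (new)  [load 50/120]
  20 → disc 2  [load 70/120]
  60 → disc 3 (new)  [load 60/120]
  40 → disc 2  [load 110/120]
  110 → disc 4 (new)  [load 110/120]
  70 → disc 5 (new)  [load 70/120]
  50 → disc 5  [load 120/120]
  80 → disc 6 (new)  [load 80/120]
  40 → disc 6  [load 120/120]
  30 → disc 3  [load 90/120]
6 discs opened.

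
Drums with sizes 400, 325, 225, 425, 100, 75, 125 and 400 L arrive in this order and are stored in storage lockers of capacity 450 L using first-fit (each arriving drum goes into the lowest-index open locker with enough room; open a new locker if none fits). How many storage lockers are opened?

5

  400 → locker 1 (new)  [load 400/450]
  325 → locker 2 (new)  [load 325/450]
  225 → locker 3 (new)  [load 225/450]
  425 → locker 4 (new)  [load 425/450]
  100 → locker 2  [load 425/450]
  75 → locker 3  [load 300/450]
  125 → locker 3  [load 425/450]
  400 → locker 5 (new)  [load 400/450]
5 storage lockers opened.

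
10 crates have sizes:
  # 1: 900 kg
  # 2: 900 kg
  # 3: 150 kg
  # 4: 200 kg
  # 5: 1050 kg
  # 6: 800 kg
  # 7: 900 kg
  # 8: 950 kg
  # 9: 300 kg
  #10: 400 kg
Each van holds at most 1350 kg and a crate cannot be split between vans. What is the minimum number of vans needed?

6

Total = 1050 + 950 + 900 + 900 + 900 + 800 + 400 + 300 + 200 + 150 = 6550 kg.
Lower bound: ⌈6550/1350⌉ = 5 vans.
Also, 6 crates each exceed 675 kg, and no two of those can share a van, so at least 6 vans are needed.
A packing using 6 vans:
  van 1: 1050 + 300 = 1350
  van 2: 950 + 400 = 1350
  van 3: 900 + 200 + 150 = 1250
  van 4: 900 = 900
  van 5: 900 = 900
  van 6: 800 = 800
This matches the lower bound, so 6 is optimal.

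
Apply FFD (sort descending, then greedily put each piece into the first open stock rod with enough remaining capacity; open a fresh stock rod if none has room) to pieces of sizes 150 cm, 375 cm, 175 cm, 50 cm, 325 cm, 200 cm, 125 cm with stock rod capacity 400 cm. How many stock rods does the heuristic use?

Sorted descending: 375, 325, 200, 175, 150, 125, 50.
  375 → stock rod 1 (new)  [load 375/400]
  325 → stock rod 2 (new)  [load 325/400]
  200 → stock rod 3 (new)  [load 200/400]
  175 → stock rod 3  [load 375/400]
  150 → stock rod 4 (new)  [load 150/400]
  125 → stock rod 4  [load 275/400]
  50 → stock rod 2  [load 375/400]
4 stock rods opened.

4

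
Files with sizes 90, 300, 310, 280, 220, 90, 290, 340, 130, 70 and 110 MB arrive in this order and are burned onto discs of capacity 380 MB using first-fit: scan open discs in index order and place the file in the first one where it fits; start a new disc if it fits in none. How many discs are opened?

7

  90 → disc 1 (new)  [load 90/380]
  300 → disc 2 (new)  [load 300/380]
  310 → disc 3 (new)  [load 310/380]
  280 → disc 1  [load 370/380]
  220 → disc 4 (new)  [load 220/380]
  90 → disc 4  [load 310/380]
  290 → disc 5 (new)  [load 290/380]
  340 → disc 6 (new)  [load 340/380]
  130 → disc 7 (new)  [load 130/380]
  70 → disc 2  [load 370/380]
  110 → disc 7  [load 240/380]
7 discs opened.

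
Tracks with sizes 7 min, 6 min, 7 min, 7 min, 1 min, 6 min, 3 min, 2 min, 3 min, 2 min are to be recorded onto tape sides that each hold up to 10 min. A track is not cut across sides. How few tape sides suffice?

Total = 7 + 7 + 7 + 6 + 6 + 3 + 3 + 2 + 2 + 1 = 44 min.
Lower bound: ⌈44/10⌉ = 5 tape sides.
A packing using 5 tape sides:
  side 1: 7 + 3 = 10
  side 2: 7 + 3 = 10
  side 3: 7 + 2 + 1 = 10
  side 4: 6 + 2 = 8
  side 5: 6 = 6
This matches the lower bound, so 5 is optimal.

5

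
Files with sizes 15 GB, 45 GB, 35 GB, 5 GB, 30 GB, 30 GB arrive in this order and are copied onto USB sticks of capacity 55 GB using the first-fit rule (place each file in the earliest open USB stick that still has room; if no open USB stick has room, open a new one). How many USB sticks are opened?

4

  15 → USB stick 1 (new)  [load 15/55]
  45 → USB stick 2 (new)  [load 45/55]
  35 → USB stick 1  [load 50/55]
  5 → USB stick 1  [load 55/55]
  30 → USB stick 3 (new)  [load 30/55]
  30 → USB stick 4 (new)  [load 30/55]
4 USB sticks opened.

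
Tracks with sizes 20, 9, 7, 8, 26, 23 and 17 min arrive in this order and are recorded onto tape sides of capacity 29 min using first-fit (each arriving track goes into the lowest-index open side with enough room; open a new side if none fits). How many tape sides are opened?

5

  20 → side 1 (new)  [load 20/29]
  9 → side 1  [load 29/29]
  7 → side 2 (new)  [load 7/29]
  8 → side 2  [load 15/29]
  26 → side 3 (new)  [load 26/29]
  23 → side 4 (new)  [load 23/29]
  17 → side 5 (new)  [load 17/29]
5 tape sides opened.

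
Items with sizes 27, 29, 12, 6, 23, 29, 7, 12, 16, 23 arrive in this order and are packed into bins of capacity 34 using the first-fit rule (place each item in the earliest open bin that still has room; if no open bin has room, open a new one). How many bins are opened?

7

  27 → bin 1 (new)  [load 27/34]
  29 → bin 2 (new)  [load 29/34]
  12 → bin 3 (new)  [load 12/34]
  6 → bin 1  [load 33/34]
  23 → bin 4 (new)  [load 23/34]
  29 → bin 5 (new)  [load 29/34]
  7 → bin 3  [load 19/34]
  12 → bin 3  [load 31/34]
  16 → bin 6 (new)  [load 16/34]
  23 → bin 7 (new)  [load 23/34]
7 bins opened.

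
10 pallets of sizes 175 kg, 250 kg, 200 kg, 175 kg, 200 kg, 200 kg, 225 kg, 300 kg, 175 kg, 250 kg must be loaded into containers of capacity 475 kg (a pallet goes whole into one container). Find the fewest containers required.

Total = 300 + 250 + 250 + 225 + 200 + 200 + 200 + 175 + 175 + 175 = 2150 kg.
Lower bound: ⌈2150/475⌉ = 5 containers.
A packing using 5 containers:
  container 1: 300 + 175 = 475
  container 2: 250 + 225 = 475
  container 3: 250 + 200 = 450
  container 4: 200 + 200 = 400
  container 5: 175 + 175 = 350
This matches the lower bound, so 5 is optimal.

5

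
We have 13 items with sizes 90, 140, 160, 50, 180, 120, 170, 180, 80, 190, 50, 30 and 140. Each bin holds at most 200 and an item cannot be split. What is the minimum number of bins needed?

Total = 190 + 180 + 180 + 170 + 160 + 140 + 140 + 120 + 90 + 80 + 50 + 50 + 30 = 1580.
Lower bound: ⌈1580/200⌉ = 8 bins.
A packing using 9 bins:
  bin 1: 190 = 190
  bin 2: 180 = 180
  bin 3: 180 = 180
  bin 4: 170 + 30 = 200
  bin 5: 160 = 160
  bin 6: 140 + 50 = 190
  bin 7: 140 + 50 = 190
  bin 8: 120 + 80 = 200
  bin 9: 90 = 90
No arrangement into 8 bins stays within capacity, so 9 is optimal.

9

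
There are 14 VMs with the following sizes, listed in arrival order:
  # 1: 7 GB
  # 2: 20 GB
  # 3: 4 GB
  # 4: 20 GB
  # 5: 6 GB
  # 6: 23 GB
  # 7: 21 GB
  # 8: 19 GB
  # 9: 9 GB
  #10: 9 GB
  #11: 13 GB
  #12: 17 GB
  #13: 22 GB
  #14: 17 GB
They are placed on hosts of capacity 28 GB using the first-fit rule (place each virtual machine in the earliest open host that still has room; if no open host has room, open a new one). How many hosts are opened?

  7 → host 1 (new)  [load 7/28]
  20 → host 1  [load 27/28]
  4 → host 2 (new)  [load 4/28]
  20 → host 2  [load 24/28]
  6 → host 3 (new)  [load 6/28]
  23 → host 4 (new)  [load 23/28]
  21 → host 3  [load 27/28]
  19 → host 5 (new)  [load 19/28]
  9 → host 5  [load 28/28]
  9 → host 6 (new)  [load 9/28]
  13 → host 6  [load 22/28]
  17 → host 7 (new)  [load 17/28]
  22 → host 8 (new)  [load 22/28]
  17 → host 9 (new)  [load 17/28]
9 hosts opened.

9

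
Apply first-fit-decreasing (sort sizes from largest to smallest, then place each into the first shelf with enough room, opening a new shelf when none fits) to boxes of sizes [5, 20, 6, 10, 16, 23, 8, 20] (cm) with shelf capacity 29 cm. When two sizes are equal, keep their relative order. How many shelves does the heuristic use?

4

Sorted descending: 23, 20, 20, 16, 10, 8, 6, 5.
  23 → shelf 1 (new)  [load 23/29]
  20 → shelf 2 (new)  [load 20/29]
  20 → shelf 3 (new)  [load 20/29]
  16 → shelf 4 (new)  [load 16/29]
  10 → shelf 4  [load 26/29]
  8 → shelf 2  [load 28/29]
  6 → shelf 1  [load 29/29]
  5 → shelf 3  [load 25/29]
4 shelves opened.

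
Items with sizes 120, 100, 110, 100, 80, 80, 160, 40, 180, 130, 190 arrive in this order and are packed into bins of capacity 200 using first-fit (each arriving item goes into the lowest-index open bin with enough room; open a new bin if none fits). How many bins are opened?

  120 → bin 1 (new)  [load 120/200]
  100 → bin 2 (new)  [load 100/200]
  110 → bin 3 (new)  [load 110/200]
  100 → bin 2  [load 200/200]
  80 → bin 1  [load 200/200]
  80 → bin 3  [load 190/200]
  160 → bin 4 (new)  [load 160/200]
  40 → bin 4  [load 200/200]
  180 → bin 5 (new)  [load 180/200]
  130 → bin 6 (new)  [load 130/200]
  190 → bin 7 (new)  [load 190/200]
7 bins opened.

7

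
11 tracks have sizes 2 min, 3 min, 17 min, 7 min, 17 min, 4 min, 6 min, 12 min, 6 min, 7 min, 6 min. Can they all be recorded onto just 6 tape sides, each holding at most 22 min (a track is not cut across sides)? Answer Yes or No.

A valid assignment using 5 tape sides:
  side 1: 17 + 4 = 21
  side 2: 17 + 3 + 2 = 22
  side 3: 12 + 7 = 19
  side 4: 7 + 6 + 6 = 19
  side 5: 6 = 6
That uses only 5 ≤ 6, so 6 tape sides are enough.

Yes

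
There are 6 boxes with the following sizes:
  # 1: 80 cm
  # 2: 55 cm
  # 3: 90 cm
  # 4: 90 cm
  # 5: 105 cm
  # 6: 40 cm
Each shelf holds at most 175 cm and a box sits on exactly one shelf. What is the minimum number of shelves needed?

Total = 105 + 90 + 90 + 80 + 55 + 40 = 460 cm.
Lower bound: ⌈460/175⌉ = 3 shelves.
A packing using 3 shelves:
  shelf 1: 105 + 55 = 160
  shelf 2: 90 + 80 = 170
  shelf 3: 90 + 40 = 130
This matches the lower bound, so 3 is optimal.

3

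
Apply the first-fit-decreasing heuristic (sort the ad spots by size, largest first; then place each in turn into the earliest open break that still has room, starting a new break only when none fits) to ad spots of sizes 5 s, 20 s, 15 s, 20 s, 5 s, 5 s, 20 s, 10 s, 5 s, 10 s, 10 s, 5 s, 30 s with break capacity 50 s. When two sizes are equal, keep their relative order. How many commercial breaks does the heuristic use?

4

Sorted descending: 30, 20, 20, 20, 15, 10, 10, 10, 5, 5, 5, 5, 5.
  30 → break 1 (new)  [load 30/50]
  20 → break 1  [load 50/50]
  20 → break 2 (new)  [load 20/50]
  20 → break 2  [load 40/50]
  15 → break 3 (new)  [load 15/50]
  10 → break 2  [load 50/50]
  10 → break 3  [load 25/50]
  10 → break 3  [load 35/50]
  5 → break 3  [load 40/50]
  5 → break 3  [load 45/50]
  5 → break 3  [load 50/50]
  5 → break 4 (new)  [load 5/50]
  5 → break 4  [load 10/50]
4 commercial breaks opened.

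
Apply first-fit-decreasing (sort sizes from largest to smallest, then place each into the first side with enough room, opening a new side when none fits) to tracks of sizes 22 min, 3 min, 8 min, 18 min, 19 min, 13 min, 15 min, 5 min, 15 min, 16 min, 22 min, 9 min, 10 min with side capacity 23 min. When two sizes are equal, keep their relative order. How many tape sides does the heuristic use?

Sorted descending: 22, 22, 19, 18, 16, 15, 15, 13, 10, 9, 8, 5, 3.
  22 → side 1 (new)  [load 22/23]
  22 → side 2 (new)  [load 22/23]
  19 → side 3 (new)  [load 19/23]
  18 → side 4 (new)  [load 18/23]
  16 → side 5 (new)  [load 16/23]
  15 → side 6 (new)  [load 15/23]
  15 → side 7 (new)  [load 15/23]
  13 → side 8 (new)  [load 13/23]
  10 → side 8  [load 23/23]
  9 → side 9 (new)  [load 9/23]
  8 → side 6  [load 23/23]
  5 → side 4  [load 23/23]
  3 → side 3  [load 22/23]
9 tape sides opened.

9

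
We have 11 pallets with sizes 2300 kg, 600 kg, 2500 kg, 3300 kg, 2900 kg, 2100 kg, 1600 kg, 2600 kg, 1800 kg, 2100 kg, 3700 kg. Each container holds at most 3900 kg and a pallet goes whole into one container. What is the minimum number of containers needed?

8

Total = 3700 + 3300 + 2900 + 2600 + 2500 + 2300 + 2100 + 2100 + 1800 + 1600 + 600 = 25500 kg.
Lower bound: ⌈25500/3900⌉ = 7 containers.
Also, 8 pallets each exceed 1950 kg, and no two of those can share a container, so at least 8 containers are needed.
A packing using 8 containers:
  container 1: 3700 = 3700
  container 2: 3300 + 600 = 3900
  container 3: 2900 = 2900
  container 4: 2600 = 2600
  container 5: 2500 = 2500
  container 6: 2300 + 1600 = 3900
  container 7: 2100 + 1800 = 3900
  container 8: 2100 = 2100
This matches the lower bound, so 8 is optimal.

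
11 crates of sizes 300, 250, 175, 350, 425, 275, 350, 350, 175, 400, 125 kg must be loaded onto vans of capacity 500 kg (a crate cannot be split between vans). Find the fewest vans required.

Total = 425 + 400 + 350 + 350 + 350 + 300 + 275 + 250 + 175 + 175 + 125 = 3175 kg.
Lower bound: ⌈3175/500⌉ = 7 vans.
A packing using 8 vans:
  van 1: 425 = 425
  van 2: 400 = 400
  van 3: 350 + 125 = 475
  van 4: 350 = 350
  van 5: 350 = 350
  van 6: 300 + 175 = 475
  van 7: 275 + 175 = 450
  van 8: 250 = 250
No arrangement into 7 vans stays within capacity, so 8 is optimal.

8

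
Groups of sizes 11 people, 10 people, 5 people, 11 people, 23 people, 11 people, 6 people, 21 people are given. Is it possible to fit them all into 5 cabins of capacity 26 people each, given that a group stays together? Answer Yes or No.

Yes

A valid assignment using 5 cabins:
  cabin 1: 23 = 23
  cabin 2: 21 + 5 = 26
  cabin 3: 11 + 11 = 22
  cabin 4: 11 + 10 = 21
  cabin 5: 6 = 6
Every load is within 26 people, so 5 cabins suffice.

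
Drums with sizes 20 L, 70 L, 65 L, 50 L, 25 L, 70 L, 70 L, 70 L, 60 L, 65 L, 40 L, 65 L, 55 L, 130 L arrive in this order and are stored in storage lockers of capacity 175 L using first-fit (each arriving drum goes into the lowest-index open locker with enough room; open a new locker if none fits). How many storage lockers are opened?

6

  20 → locker 1 (new)  [load 20/175]
  70 → locker 1  [load 90/175]
  65 → locker 1  [load 155/175]
  50 → locker 2 (new)  [load 50/175]
  25 → locker 2  [load 75/175]
  70 → locker 2  [load 145/175]
  70 → locker 3 (new)  [load 70/175]
  70 → locker 3  [load 140/175]
  60 → locker 4 (new)  [load 60/175]
  65 → locker 4  [load 125/175]
  40 → locker 4  [load 165/175]
  65 → locker 5 (new)  [load 65/175]
  55 → locker 5  [load 120/175]
  130 → locker 6 (new)  [load 130/175]
6 storage lockers opened.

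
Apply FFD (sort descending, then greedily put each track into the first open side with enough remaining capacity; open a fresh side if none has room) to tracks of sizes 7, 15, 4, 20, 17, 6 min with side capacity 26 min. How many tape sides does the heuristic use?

3

Sorted descending: 20, 17, 15, 7, 6, 4.
  20 → side 1 (new)  [load 20/26]
  17 → side 2 (new)  [load 17/26]
  15 → side 3 (new)  [load 15/26]
  7 → side 2  [load 24/26]
  6 → side 1  [load 26/26]
  4 → side 3  [load 19/26]
3 tape sides opened.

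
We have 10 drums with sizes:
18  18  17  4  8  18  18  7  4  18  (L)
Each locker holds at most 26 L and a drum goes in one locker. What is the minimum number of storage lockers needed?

6

Total = 18 + 18 + 18 + 18 + 18 + 17 + 8 + 7 + 4 + 4 = 130 L.
Lower bound: ⌈130/26⌉ = 5 storage lockers.
Also, 6 drums each exceed 13 L, and no two of those can share a locker, so at least 6 storage lockers are needed.
A packing using 6 storage lockers:
  locker 1: 18 + 8 = 26
  locker 2: 18 + 7 = 25
  locker 3: 18 + 4 + 4 = 26
  locker 4: 18 = 18
  locker 5: 18 = 18
  locker 6: 17 = 17
This matches the lower bound, so 6 is optimal.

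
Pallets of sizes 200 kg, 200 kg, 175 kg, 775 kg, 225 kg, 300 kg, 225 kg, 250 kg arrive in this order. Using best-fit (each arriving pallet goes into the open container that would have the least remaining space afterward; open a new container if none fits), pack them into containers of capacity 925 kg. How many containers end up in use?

  200 → container 1 (new)  [load 200/925]
  200 → container 1  [load 400/925]
  175 → container 1  [load 575/925]
  775 → container 2 (new)  [load 775/925]
  225 → container 1  [load 800/925]
  300 → container 3 (new)  [load 300/925]
  225 → container 3  [load 525/925]
  250 → container 3  [load 775/925]
3 containers opened.

3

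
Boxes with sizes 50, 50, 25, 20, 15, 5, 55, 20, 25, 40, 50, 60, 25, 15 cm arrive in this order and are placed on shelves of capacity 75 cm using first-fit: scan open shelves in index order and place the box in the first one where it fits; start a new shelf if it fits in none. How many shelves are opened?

  50 → shelf 1 (new)  [load 50/75]
  50 → shelf 2 (new)  [load 50/75]
  25 → shelf 1  [load 75/75]
  20 → shelf 2  [load 70/75]
  15 → shelf 3 (new)  [load 15/75]
  5 → shelf 2  [load 75/75]
  55 → shelf 3  [load 70/75]
  20 → shelf 4 (new)  [load 20/75]
  25 → shelf 4  [load 45/75]
  40 → shelf 5 (new)  [load 40/75]
  50 → shelf 6 (new)  [load 50/75]
  60 → shelf 7 (new)  [load 60/75]
  25 → shelf 4  [load 70/75]
  15 → shelf 5  [load 55/75]
7 shelves opened.

7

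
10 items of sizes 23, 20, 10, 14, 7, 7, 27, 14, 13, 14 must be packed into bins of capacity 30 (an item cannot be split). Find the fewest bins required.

6

Total = 27 + 23 + 20 + 14 + 14 + 14 + 13 + 10 + 7 + 7 = 149.
Lower bound: ⌈149/30⌉ = 5 bins.
A packing using 6 bins:
  bin 1: 27 = 27
  bin 2: 23 + 7 = 30
  bin 3: 20 + 10 = 30
  bin 4: 14 + 14 = 28
  bin 5: 14 + 13 = 27
  bin 6: 7 = 7
No arrangement into 5 bins stays within capacity, so 6 is optimal.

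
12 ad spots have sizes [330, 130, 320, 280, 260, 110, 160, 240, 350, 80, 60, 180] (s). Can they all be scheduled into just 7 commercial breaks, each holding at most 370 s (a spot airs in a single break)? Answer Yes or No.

Total = 2500 s; ⌈2500/370⌉ = 7.
The bound of 7 does not rule out 7, but exhaustive search shows no assignment into 7 commercial breaks of capacity 370 s exists — the minimum is 8.

No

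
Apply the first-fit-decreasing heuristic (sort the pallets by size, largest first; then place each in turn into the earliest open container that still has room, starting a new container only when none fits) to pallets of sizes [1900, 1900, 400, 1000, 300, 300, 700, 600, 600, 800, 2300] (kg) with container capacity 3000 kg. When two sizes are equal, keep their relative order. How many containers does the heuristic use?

4

Sorted descending: 2300, 1900, 1900, 1000, 800, 700, 600, 600, 400, 300, 300.
  2300 → container 1 (new)  [load 2300/3000]
  1900 → container 2 (new)  [load 1900/3000]
  1900 → container 3 (new)  [load 1900/3000]
  1000 → container 2  [load 2900/3000]
  800 → container 3  [load 2700/3000]
  700 → container 1  [load 3000/3000]
  600 → container 4 (new)  [load 600/3000]
  600 → container 4  [load 1200/3000]
  400 → container 4  [load 1600/3000]
  300 → container 3  [load 3000/3000]
  300 → container 4  [load 1900/3000]
4 containers opened.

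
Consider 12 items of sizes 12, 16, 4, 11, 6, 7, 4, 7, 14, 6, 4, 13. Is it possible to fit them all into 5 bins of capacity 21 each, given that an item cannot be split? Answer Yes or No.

No

Total = 104; ⌈104/21⌉ = 5.
The bound of 5 does not rule out 5, but exhaustive search shows no assignment into 5 bins of capacity 21 exists — the minimum is 6.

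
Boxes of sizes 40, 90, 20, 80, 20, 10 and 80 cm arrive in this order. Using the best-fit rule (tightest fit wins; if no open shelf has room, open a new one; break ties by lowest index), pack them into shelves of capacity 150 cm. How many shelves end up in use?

3

  40 → shelf 1 (new)  [load 40/150]
  90 → shelf 1  [load 130/150]
  20 → shelf 1  [load 150/150]
  80 → shelf 2 (new)  [load 80/150]
  20 → shelf 2  [load 100/150]
  10 → shelf 2  [load 110/150]
  80 → shelf 3 (new)  [load 80/150]
3 shelves opened.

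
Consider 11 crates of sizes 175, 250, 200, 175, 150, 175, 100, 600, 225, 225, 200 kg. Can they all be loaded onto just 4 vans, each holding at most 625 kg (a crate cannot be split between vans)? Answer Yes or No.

Yes

A valid assignment using 4 vans:
  van 1: 600 = 600
  van 2: 250 + 225 + 150 = 625
  van 3: 225 + 200 + 200 = 625
  van 4: 175 + 175 + 175 + 100 = 625
Every load is within 625 kg, so 4 vans suffice.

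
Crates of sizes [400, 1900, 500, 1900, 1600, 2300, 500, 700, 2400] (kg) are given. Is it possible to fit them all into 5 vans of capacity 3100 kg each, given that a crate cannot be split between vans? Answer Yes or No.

Yes

A valid assignment using 5 vans:
  van 1: 2400 + 700 = 3100
  van 2: 2300 + 500 = 2800
  van 3: 1900 + 500 + 400 = 2800
  van 4: 1900 = 1900
  van 5: 1600 = 1600
Every load is within 3100 kg, so 5 vans suffice.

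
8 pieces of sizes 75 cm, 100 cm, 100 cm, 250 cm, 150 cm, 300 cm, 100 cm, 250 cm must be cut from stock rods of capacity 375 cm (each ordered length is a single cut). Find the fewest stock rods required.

Total = 300 + 250 + 250 + 150 + 100 + 100 + 100 + 75 = 1325 cm.
Lower bound: ⌈1325/375⌉ = 4 stock rods.
A packing using 4 stock rods:
  stock rod 1: 300 + 75 = 375
  stock rod 2: 250 + 100 = 350
  stock rod 3: 250 + 100 = 350
  stock rod 4: 150 + 100 = 250
This matches the lower bound, so 4 is optimal.

4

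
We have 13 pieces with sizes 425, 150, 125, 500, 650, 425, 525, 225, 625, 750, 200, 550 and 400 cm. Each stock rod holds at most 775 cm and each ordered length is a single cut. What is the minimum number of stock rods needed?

9

Total = 750 + 650 + 625 + 550 + 525 + 500 + 425 + 425 + 400 + 225 + 200 + 150 + 125 = 5550 cm.
Lower bound: ⌈5550/775⌉ = 8 stock rods.
Also, 9 pieces each exceed 775/2 cm, and no two of those can share a stock rod, so at least 9 stock rods are needed.
A packing using 9 stock rods:
  stock rod 1: 750 = 750
  stock rod 2: 650 + 125 = 775
  stock rod 3: 625 + 150 = 775
  stock rod 4: 550 + 225 = 775
  stock rod 5: 525 + 200 = 725
  stock rod 6: 500 = 500
  stock rod 7: 425 = 425
  stock rod 8: 425 = 425
  stock rod 9: 400 = 400
This matches the lower bound, so 9 is optimal.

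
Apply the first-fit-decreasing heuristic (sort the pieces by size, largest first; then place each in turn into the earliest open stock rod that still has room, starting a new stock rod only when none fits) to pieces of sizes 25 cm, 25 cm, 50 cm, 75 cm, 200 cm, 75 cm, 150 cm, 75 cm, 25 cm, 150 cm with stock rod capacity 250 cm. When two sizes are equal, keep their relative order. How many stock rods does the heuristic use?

Sorted descending: 200, 150, 150, 75, 75, 75, 50, 25, 25, 25.
  200 → stock rod 1 (new)  [load 200/250]
  150 → stock rod 2 (new)  [load 150/250]
  150 → stock rod 3 (new)  [load 150/250]
  75 → stock rod 2  [load 225/250]
  75 → stock rod 3  [load 225/250]
  75 → stock rod 4 (new)  [load 75/250]
  50 → stock rod 1  [load 250/250]
  25 → stock rod 2  [load 250/250]
  25 → stock rod 3  [load 250/250]
  25 → stock rod 4  [load 100/250]
4 stock rods opened.

4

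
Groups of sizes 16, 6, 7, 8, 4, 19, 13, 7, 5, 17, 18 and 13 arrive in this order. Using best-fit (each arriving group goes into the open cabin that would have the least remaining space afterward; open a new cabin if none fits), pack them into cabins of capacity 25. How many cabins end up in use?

  16 → cabin 1 (new)  [load 16/25]
  6 → cabin 1  [load 22/25]
  7 → cabin 2 (new)  [load 7/25]
  8 → cabin 2  [load 15/25]
  4 → cabin 2  [load 19/25]
  19 → cabin 3 (new)  [load 19/25]
  13 → cabin 4 (new)  [load 13/25]
  7 → cabin 4  [load 20/25]
  5 → cabin 4  [load 25/25]
  17 → cabin 5 (new)  [load 17/25]
  18 → cabin 6 (new)  [load 18/25]
  13 → cabin 7 (new)  [load 13/25]
7 cabins opened.

7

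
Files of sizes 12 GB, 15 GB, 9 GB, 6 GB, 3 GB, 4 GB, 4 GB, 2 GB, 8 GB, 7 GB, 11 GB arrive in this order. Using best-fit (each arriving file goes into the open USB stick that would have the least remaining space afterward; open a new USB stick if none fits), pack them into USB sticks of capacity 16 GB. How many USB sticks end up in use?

6

  12 → USB stick 1 (new)  [load 12/16]
  15 → USB stick 2 (new)  [load 15/16]
  9 → USB stick 3 (new)  [load 9/16]
  6 → USB stick 3  [load 15/16]
  3 → USB stick 1  [load 15/16]
  4 → USB stick 4 (new)  [load 4/16]
  4 → USB stick 4  [load 8/16]
  2 → USB stick 4  [load 10/16]
  8 → USB stick 5 (new)  [load 8/16]
  7 → USB stick 5  [load 15/16]
  11 → USB stick 6 (new)  [load 11/16]
6 USB sticks opened.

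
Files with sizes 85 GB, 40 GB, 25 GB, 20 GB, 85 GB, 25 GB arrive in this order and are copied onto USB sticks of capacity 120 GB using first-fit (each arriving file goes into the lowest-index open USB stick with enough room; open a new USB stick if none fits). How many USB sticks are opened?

3

  85 → USB stick 1 (new)  [load 85/120]
  40 → USB stick 2 (new)  [load 40/120]
  25 → USB stick 1  [load 110/120]
  20 → USB stick 2  [load 60/120]
  85 → USB stick 3 (new)  [load 85/120]
  25 → USB stick 2  [load 85/120]
3 USB sticks opened.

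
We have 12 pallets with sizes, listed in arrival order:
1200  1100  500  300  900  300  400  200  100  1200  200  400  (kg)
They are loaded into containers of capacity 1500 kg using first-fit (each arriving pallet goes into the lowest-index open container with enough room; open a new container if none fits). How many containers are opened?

5

  1200 → container 1 (new)  [load 1200/1500]
  1100 → container 2 (new)  [load 1100/1500]
  500 → container 3 (new)  [load 500/1500]
  300 → container 1  [load 1500/1500]
  900 → container 3  [load 1400/1500]
  300 → container 2  [load 1400/1500]
  400 → container 4 (new)  [load 400/1500]
  200 → container 4  [load 600/1500]
  100 → container 2  [load 1500/1500]
  1200 → container 5 (new)  [load 1200/1500]
  200 → container 4  [load 800/1500]
  400 → container 4  [load 1200/1500]
5 containers opened.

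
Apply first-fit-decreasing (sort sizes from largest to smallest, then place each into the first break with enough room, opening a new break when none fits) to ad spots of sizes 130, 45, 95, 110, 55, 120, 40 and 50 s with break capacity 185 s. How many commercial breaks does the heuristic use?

Sorted descending: 130, 120, 110, 95, 55, 50, 45, 40.
  130 → break 1 (new)  [load 130/185]
  120 → break 2 (new)  [load 120/185]
  110 → break 3 (new)  [load 110/185]
  95 → break 4 (new)  [load 95/185]
  55 → break 1  [load 185/185]
  50 → break 2  [load 170/185]
  45 → break 3  [load 155/185]
  40 → break 4  [load 135/185]
4 commercial breaks opened.

4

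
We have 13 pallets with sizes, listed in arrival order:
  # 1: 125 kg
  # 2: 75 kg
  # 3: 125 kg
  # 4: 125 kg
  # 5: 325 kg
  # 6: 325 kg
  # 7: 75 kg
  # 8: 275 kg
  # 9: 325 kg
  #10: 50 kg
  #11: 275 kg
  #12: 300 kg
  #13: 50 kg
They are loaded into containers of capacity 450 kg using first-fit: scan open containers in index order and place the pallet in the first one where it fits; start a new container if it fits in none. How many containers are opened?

  125 → container 1 (new)  [load 125/450]
  75 → container 1  [load 200/450]
  125 → container 1  [load 325/450]
  125 → container 1  [load 450/450]
  325 → container 2 (new)  [load 325/450]
  325 → container 3 (new)  [load 325/450]
  75 → container 2  [load 400/450]
  275 → container 4 (new)  [load 275/450]
  325 → container 5 (new)  [load 325/450]
  50 → container 2  [load 450/450]
  275 → container 6 (new)  [load 275/450]
  300 → container 7 (new)  [load 300/450]
  50 → container 3  [load 375/450]
7 containers opened.

7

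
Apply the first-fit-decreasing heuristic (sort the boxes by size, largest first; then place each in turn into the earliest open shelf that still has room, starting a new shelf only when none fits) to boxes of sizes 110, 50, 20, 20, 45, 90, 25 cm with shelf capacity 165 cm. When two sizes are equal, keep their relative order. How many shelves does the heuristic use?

Sorted descending: 110, 90, 50, 45, 25, 20, 20.
  110 → shelf 1 (new)  [load 110/165]
  90 → shelf 2 (new)  [load 90/165]
  50 → shelf 1  [load 160/165]
  45 → shelf 2  [load 135/165]
  25 → shelf 2  [load 160/165]
  20 → shelf 3 (new)  [load 20/165]
  20 → shelf 3  [load 40/165]
3 shelves opened.

3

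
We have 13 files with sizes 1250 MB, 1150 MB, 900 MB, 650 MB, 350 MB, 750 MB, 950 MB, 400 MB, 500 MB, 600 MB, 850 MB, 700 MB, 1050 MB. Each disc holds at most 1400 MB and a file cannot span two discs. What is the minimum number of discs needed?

8

Total = 1250 + 1150 + 1050 + 950 + 900 + 850 + 750 + 700 + 650 + 600 + 500 + 400 + 350 = 10100 MB.
Lower bound: ⌈10100/1400⌉ = 8 discs.
A packing using 8 discs:
  disc 1: 1250 = 1250
  disc 2: 1150 = 1150
  disc 3: 1050 + 350 = 1400
  disc 4: 950 + 400 = 1350
  disc 5: 900 + 500 = 1400
  disc 6: 850 = 850
  disc 7: 750 + 650 = 1400
  disc 8: 700 + 600 = 1300
This matches the lower bound, so 8 is optimal.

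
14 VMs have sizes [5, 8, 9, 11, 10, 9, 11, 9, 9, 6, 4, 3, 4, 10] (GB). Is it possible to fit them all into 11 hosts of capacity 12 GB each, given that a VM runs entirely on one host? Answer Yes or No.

Yes

A valid assignment using 11 hosts:
  host 1: 11 = 11
  host 2: 11 = 11
  host 3: 10 = 10
  host 4: 10 = 10
  host 5: 9 + 3 = 12
  host 6: 9 = 9
  host 7: 9 = 9
  host 8: 9 = 9
  host 9: 8 + 4 = 12
  host 10: 6 + 5 = 11
  host 11: 4 = 4
Every load is within 12 GB, so 11 hosts suffice.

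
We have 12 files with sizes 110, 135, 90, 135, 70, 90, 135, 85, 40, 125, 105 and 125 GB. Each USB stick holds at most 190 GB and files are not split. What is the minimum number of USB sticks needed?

8

Total = 135 + 135 + 135 + 125 + 125 + 110 + 105 + 90 + 90 + 85 + 70 + 40 = 1245 GB.
Lower bound: ⌈1245/190⌉ = 7 USB sticks.
A packing using 8 USB sticks:
  USB stick 1: 135 + 40 = 175
  USB stick 2: 135 = 135
  USB stick 3: 135 = 135
  USB stick 4: 125 = 125
  USB stick 5: 125 = 125
  USB stick 6: 110 + 70 = 180
  USB stick 7: 105 + 85 = 190
  USB stick 8: 90 + 90 = 180
No arrangement into 7 USB sticks stays within capacity, so 8 is optimal.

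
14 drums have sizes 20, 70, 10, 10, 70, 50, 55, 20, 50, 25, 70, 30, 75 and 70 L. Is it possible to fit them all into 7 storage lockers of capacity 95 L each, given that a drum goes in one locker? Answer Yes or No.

No

Total = 625 L; ⌈625/95⌉ = 7.
8 drums each exceed half the capacity and cannot share a locker, forcing at least 8 storage lockers.
At least 8 storage lockers are required, but only 7 are allowed.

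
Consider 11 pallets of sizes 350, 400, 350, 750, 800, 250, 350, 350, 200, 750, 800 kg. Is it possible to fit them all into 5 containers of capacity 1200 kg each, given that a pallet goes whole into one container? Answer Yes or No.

A valid assignment using 5 containers:
  container 1: 800 + 400 = 1200
  container 2: 800 + 350 = 1150
  container 3: 750 + 350 = 1100
  container 4: 750 + 350 = 1100
  container 5: 350 + 250 + 200 = 800
Every load is within 1200 kg, so 5 containers suffice.

Yes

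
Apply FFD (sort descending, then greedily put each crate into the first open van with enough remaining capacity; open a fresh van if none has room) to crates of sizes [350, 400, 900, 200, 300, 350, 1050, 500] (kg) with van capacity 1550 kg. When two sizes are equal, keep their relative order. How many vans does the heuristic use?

3

Sorted descending: 1050, 900, 500, 400, 350, 350, 300, 200.
  1050 → van 1 (new)  [load 1050/1550]
  900 → van 2 (new)  [load 900/1550]
  500 → van 1  [load 1550/1550]
  400 → van 2  [load 1300/1550]
  350 → van 3 (new)  [load 350/1550]
  350 → van 3  [load 700/1550]
  300 → van 3  [load 1000/1550]
  200 → van 2  [load 1500/1550]
3 vans opened.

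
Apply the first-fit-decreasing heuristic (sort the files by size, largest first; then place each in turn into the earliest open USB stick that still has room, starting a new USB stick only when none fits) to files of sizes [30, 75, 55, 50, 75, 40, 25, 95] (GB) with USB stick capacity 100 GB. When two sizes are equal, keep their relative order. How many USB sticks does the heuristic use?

5

Sorted descending: 95, 75, 75, 55, 50, 40, 30, 25.
  95 → USB stick 1 (new)  [load 95/100]
  75 → USB stick 2 (new)  [load 75/100]
  75 → USB stick 3 (new)  [load 75/100]
  55 → USB stick 4 (new)  [load 55/100]
  50 → USB stick 5 (new)  [load 50/100]
  40 → USB stick 4  [load 95/100]
  30 → USB stick 5  [load 80/100]
  25 → USB stick 2  [load 100/100]
5 USB sticks opened.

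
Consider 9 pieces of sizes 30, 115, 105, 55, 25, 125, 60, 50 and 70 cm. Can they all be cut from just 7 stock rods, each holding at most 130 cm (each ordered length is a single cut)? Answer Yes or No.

Yes

A valid assignment using 6 stock rods:
  stock rod 1: 125 = 125
  stock rod 2: 115 = 115
  stock rod 3: 105 + 25 = 130
  stock rod 4: 70 + 60 = 130
  stock rod 5: 55 + 50 = 105
  stock rod 6: 30 = 30
That uses only 6 ≤ 7, so 7 stock rods are enough.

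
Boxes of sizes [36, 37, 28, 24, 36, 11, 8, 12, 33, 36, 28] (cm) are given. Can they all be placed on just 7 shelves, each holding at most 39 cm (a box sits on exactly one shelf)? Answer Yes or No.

No

Total = 289 cm; ⌈289/39⌉ = 8.
At least 8 shelves are required, but only 7 are allowed.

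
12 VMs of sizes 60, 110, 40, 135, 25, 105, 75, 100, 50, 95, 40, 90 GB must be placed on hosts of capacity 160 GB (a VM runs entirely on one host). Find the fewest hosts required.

Total = 135 + 110 + 105 + 100 + 95 + 90 + 75 + 60 + 50 + 40 + 40 + 25 = 925 GB.
Lower bound: ⌈925/160⌉ = 6 hosts.
A packing using 7 hosts:
  host 1: 135 + 25 = 160
  host 2: 110 + 50 = 160
  host 3: 105 + 40 = 145
  host 4: 100 + 60 = 160
  host 5: 95 + 40 = 135
  host 6: 90 = 90
  host 7: 75 = 75
No arrangement into 6 hosts stays within capacity, so 7 is optimal.

7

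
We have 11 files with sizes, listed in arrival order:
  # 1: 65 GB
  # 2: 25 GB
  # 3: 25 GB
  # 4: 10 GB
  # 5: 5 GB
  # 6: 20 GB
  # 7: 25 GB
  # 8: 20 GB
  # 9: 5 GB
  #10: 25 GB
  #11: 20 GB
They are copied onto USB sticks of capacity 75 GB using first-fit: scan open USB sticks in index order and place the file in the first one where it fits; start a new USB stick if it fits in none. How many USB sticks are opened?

  65 → USB stick 1 (new)  [load 65/75]
  25 → USB stick 2 (new)  [load 25/75]
  25 → USB stick 2  [load 50/75]
  10 → USB stick 1  [load 75/75]
  5 → USB stick 2  [load 55/75]
  20 → USB stick 2  [load 75/75]
  25 → USB stick 3 (new)  [load 25/75]
  20 → USB stick 3  [load 45/75]
  5 → USB stick 3  [load 50/75]
  25 → USB stick 3  [load 75/75]
  20 → USB stick 4 (new)  [load 20/75]
4 USB sticks opened.

4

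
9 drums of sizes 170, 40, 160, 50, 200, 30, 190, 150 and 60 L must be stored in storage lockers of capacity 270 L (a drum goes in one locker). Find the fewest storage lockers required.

Total = 200 + 190 + 170 + 160 + 150 + 60 + 50 + 40 + 30 = 1050 L.
Lower bound: ⌈1050/270⌉ = 4 storage lockers.
Also, 5 drums each exceed 135 L, and no two of those can share a locker, so at least 5 storage lockers are needed.
A packing using 5 storage lockers:
  locker 1: 200 + 60 = 260
  locker 2: 190 + 50 + 30 = 270
  locker 3: 170 + 40 = 210
  locker 4: 160 = 160
  locker 5: 150 = 150
This matches the lower bound, so 5 is optimal.

5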